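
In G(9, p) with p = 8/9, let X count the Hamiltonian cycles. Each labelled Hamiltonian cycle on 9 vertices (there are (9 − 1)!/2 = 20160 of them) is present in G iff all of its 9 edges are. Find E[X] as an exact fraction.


K_9 has (9 − 1)!/2 = 20160 labelled Hamiltonian cycles.
For each such Hamiltonian cycle H, let X_H = 1 if all 9 edges of H are present in G. Then P[X_H = 1] = p^{9} = (8/9)^{9} = 134217728/387420489.
By linearity of expectation: E[X] = Σ_H E[X_H] = 20160 · p^{9} = 20160 · 134217728/387420489 = 300647710720/43046721.
Numerically: E[X] ≈ 6984.2.

E[X] = 20160 · (8/9)^{9} = 300647710720/43046721 ≈ 6984.2.


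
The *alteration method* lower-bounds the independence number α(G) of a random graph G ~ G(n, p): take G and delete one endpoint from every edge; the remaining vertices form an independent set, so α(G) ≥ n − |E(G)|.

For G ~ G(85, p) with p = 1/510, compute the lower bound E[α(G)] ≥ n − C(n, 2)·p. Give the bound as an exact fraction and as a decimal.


E[|E(G)|] = C(85, 2)·p = 3570 · (1/510) = 7.
E[α(G)] ≥ n − E[|E(G)|] = 85 − 7 = 78.
Numerically: ≈ 78.00000.
(This is only a lower bound; the true E[α(G)] may be larger.)

E[α(G)] ≥ 78 ≈ 78.00000.


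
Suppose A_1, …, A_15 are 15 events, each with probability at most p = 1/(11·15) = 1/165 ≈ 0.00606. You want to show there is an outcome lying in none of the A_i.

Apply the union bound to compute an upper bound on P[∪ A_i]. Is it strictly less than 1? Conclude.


Union bound: P[∪_{i=1}^{15} A_i] ≤ Σ_i P[A_i] ≤ 15·p = 15·(1/165) = 1/11.
Numerically: 1/11 ≈ 0.09091.
Is 1/11 < 1? YES.
Since P[∪ A_i] ≤ 1/11 < 1, the complement has P[∩ A_i^c] ≥ 1 − 1/11 = 10/11 > 0, so some outcome avoids every A_i.

15·p = 1/11 ≈ 0.09091; existence CERTIFIED by the union bound.


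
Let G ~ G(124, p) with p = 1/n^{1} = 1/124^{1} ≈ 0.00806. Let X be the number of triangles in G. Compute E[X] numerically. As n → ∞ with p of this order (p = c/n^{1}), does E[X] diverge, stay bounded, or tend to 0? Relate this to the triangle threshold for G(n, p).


Number of potential triangles: C(124, 3) = 310124.
Each occurs with probability p³ ≈ (0.00806)³ ≈ 5.24487e-07.
By linearity: E[X] = C(124, 3)·p³ ≈ 310124 · 5.24487e-07 ≈ 0.163.
Here α = 1, so p = 1/n is exactly at the triangle threshold p ~ 1/n. Asymptotically E[X] → c³/6 = 1³/6 = 1/6 ≈ 0.167, a bounded constant. In this regime the triangle count is asymptotically Poisson(c³/6).

E[X] ≈ 0.163; in regime p = Θ(1/n^{1}) E[X] stays bounded (at the triangle threshold p ~ 1/n).


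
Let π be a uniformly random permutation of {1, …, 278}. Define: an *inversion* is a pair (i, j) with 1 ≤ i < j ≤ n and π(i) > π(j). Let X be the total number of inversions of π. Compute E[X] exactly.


Write X = Σ X_I over the C(278, 2) = 38503 pairs i < j, with X_I the indicator of one inversion.
There are 38503 indicators.
For each fixed pair i < j, the values π(i) and π(j) are two distinct elements of {1, …, 278} in uniformly random order; by symmetry P[π(i) > π(j)] = 1/2.
By linearity: E[X] = 38503 · (1/2) = C(278, 2) · (1/2) = 38503/2 = 38503/2 ≈ 19251.50000.

E[X] = 38503/2 = 19251.50000.


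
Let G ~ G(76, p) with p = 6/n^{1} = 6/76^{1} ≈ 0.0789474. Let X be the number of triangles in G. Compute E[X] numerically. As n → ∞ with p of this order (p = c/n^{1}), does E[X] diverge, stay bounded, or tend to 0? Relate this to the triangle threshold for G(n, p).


Number of potential triangles: C(76, 3) = 70300.
Each occurs with probability p³ ≈ (0.0789474)³ ≈ 4.92054235e-04.
By linearity: E[X] = C(76, 3)·p³ ≈ 70300 · 4.92054235e-04 ≈ 34.591413.
Here α = 1, so p = 6/n is exactly at the triangle threshold p ~ 1/n. Asymptotically E[X] → c³/6 = 6³/6 = 36 ≈ 36.000000, a bounded constant. In this regime the triangle count is asymptotically Poisson(c³/6).

E[X] ≈ 34.591413; in regime p = Θ(1/n^{1}) E[X] stays bounded (at the triangle threshold p ~ 1/n).


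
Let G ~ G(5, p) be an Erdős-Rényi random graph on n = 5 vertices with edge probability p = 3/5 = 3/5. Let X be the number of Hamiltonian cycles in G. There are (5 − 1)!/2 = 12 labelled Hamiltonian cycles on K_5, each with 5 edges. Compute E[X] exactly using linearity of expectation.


K_5 has (5 − 1)!/2 = 12 labelled Hamiltonian cycles.
For each such Hamiltonian cycle H, let X_H = 1 if all 5 edges of H are present in G. Then P[X_H = 1] = p^{5} = (3/5)^{5} = 243/3125.
By linearity of expectation: E[X] = Σ_H E[X_H] = 12 · p^{5} = 12 · 243/3125 = 2916/3125.
Numerically: E[X] ≈ 0.9331.

E[X] = 12 · (3/5)^{5} = 2916/3125 ≈ 0.9331.


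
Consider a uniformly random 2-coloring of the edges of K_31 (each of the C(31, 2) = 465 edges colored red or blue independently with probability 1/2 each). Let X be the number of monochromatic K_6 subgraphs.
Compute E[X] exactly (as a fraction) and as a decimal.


Let X = Σ_S X_S over the C(31, 6) = 736281 subsets S of size 6, where X_S = 1 if the K_6 on S is monochromatic.
For a fixed S, the K_6 on S has C(6, 2) = 15 edges. P[all 15 edges red] = (1/2)^15, and likewise for blue, so P[monochromatic] = 2·(1/2)^15 = 2^{1 − 15} = 1/16384.
By linearity: E[X] = C(31, 6) · 2^{1 − 15} = 736281 · 1/16384 = 736281/16384.
Numerically: E[X] ≈ 44.93903.

E[X] = C(31,6)·2^(1−C(6,2)) = 736281/16384 ≈ 44.93903.


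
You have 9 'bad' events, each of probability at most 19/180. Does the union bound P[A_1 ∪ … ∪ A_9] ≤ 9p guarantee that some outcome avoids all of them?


Union bound: P[∪_{i=1}^{9} A_i] ≤ Σ_i P[A_i] ≤ 9·p = 9·(19/180) = 19/20.
Numerically: 19/20 ≈ 0.95000.
Is 19/20 < 1? YES.
Since P[∪ A_i] ≤ 19/20 < 1, the complement has P[∩ A_i^c] ≥ 1 − 19/20 = 1/20 > 0, so some outcome avoids every A_i.

9·p = 19/20 ≈ 0.95000; existence CERTIFIED by the union bound.


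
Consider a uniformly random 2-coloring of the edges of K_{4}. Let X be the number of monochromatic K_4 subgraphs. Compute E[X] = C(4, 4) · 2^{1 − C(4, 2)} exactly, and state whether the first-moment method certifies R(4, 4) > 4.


E[X] = C(4, 4) · 2^{1 − 6} = 1 · 2^{−5} = 1/32.
As a reduced fraction: E[X] = 1/32 ≈ 0.0312.
Is E[X] < 1? YES.
Since E[X] < 1, there exists a 2-coloring of K_{4} with no monochromatic K_4; hence R(4, 4) > 4.

E[X] = 1/32 ≈ 0.0312; E[X] < 1, so R(4, 4) > 4.


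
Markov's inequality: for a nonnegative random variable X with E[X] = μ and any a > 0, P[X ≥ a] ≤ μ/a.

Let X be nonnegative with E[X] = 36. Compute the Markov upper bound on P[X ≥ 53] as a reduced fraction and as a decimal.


μ = E[X] = 36, a = 53.
Markov: P[X ≥ 53] ≤ μ/a = (36)/53 = 36/53.
Numerically: ≈ 0.6792.
(Since a = 53 > μ = 36.0000, the bound 36/53 is < 1 and informative.)

P[X ≥ 53] ≤ 36/53 ≈ 0.6792.


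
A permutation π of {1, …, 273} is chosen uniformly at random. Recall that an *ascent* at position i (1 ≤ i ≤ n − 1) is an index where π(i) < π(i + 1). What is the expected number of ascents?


Write X = Σ X_I over i = 1, …, 272, with X_I the indicator of one ascent.
There are 272 indicators.
For each fixed i, the pair (π(i), π(i+1)) is a uniformly random ordered pair of distinct values from {1, …, 273}; by symmetry P[π(i) < π(i+1)] = 1/2.
By linearity: E[X] = 272 · (1/2) = (273 − 1) · (1/2) = 136 ≈ 136.00000.

E[X] = 136 = 136.00000.


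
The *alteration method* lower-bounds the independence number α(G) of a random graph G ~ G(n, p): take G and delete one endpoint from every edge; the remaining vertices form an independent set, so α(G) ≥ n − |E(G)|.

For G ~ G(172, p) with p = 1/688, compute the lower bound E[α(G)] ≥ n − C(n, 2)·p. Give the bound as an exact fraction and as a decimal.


E[|E(G)|] = C(172, 2)·p = 14706 · (1/688) = 171/8.
E[α(G)] ≥ n − E[|E(G)|] = 172 − 171/8 = 1205/8.
Numerically: ≈ 150.625.
(This is only a lower bound; the true E[α(G)] may be larger.)

E[α(G)] ≥ 1205/8 ≈ 150.625.


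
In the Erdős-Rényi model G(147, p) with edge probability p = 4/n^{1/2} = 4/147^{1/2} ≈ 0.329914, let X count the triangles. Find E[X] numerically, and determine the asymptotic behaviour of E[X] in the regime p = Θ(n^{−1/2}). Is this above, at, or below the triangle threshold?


Number of potential triangles: C(147, 3) = 518665.
Each occurs with probability p³ ≈ (0.329914)³ ≈ 3.59090546e-02.
By linearity: E[X] = C(147, 3)·p³ ≈ 518665 · 3.59090546e-02 ≈ 18624.769827.
Since α = 1/2 < 1, p = c/n^{1/2} ≫ 1/n is above the triangle threshold p ~ 1/n. Asymptotically E[X] ~ (c³/6)·n^{3(1−α)} = (4³/6)·n^{1.5} → ∞; triangles are abundant w.h.p.

E[X] ≈ 18624.769827; in regime p = Θ(1/n^{1/2}) E[X] diverges (above the triangle threshold p ~ 1/n).


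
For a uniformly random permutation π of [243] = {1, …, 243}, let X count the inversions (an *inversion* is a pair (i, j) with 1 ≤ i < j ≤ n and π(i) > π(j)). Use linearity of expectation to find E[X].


Write X = Σ X_I over the C(243, 2) = 29403 pairs i < j, with X_I the indicator of one inversion.
There are 29403 indicators.
For each fixed pair i < j, the values π(i) and π(j) are two distinct elements of {1, …, 243} in uniformly random order; by symmetry P[π(i) > π(j)] = 1/2.
By linearity: E[X] = 29403 · (1/2) = C(243, 2) · (1/2) = 29403/2 = 29403/2 ≈ 14701.500000.

E[X] = 29403/2 = 14701.500000.


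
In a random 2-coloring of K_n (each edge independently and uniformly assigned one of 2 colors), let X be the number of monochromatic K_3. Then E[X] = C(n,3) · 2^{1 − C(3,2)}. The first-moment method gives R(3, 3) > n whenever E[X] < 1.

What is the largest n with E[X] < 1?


We need C(n, 3) · 2^{1 − 3} < 1, i.e. C(n, 3) < 2^{3 − 1} = 4.
Check values of n near the boundary:
  n = 3: C(3, 3) = 1; 1 < 4? YES
  n = 4: C(4, 3) = 4; 4 < 4? NO
  n = 5: C(5, 3) = 10; 10 < 4? NO
The largest n with C(n, 3) < 4 is n = 3 (where E[X] = 1/4 ≈ 0.2500000). Hence R(3, 3) > 3, i.e. R(3, 3) ≥ 4.

Largest n = 3; hence R(3, 3) > 3.


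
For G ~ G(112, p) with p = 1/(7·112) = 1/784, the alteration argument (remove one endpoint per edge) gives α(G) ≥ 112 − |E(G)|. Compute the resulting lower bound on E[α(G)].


E[|E(G)|] = C(112, 2)·p = 6216 · (1/784) = 111/14.
E[α(G)] ≥ n − E[|E(G)|] = 112 − 111/14 = 1457/14.
Numerically: ≈ 104.071.
(This is only a lower bound; the true E[α(G)] may be larger.)

E[α(G)] ≥ 1457/14 ≈ 104.071.


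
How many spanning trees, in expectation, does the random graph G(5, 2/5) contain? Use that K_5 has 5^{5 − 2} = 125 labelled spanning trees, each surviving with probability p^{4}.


K_5 has 5^{5 − 2} = 125 labelled spanning trees.
For each such spanning tree H, let X_H = 1 if all 4 edges of H are present in G. Then P[X_H = 1] = p^{4} = (2/5)^{4} = 16/625.
By linearity of expectation: E[X] = Σ_H E[X_H] = 125 · p^{4} = 125 · 16/625 = 16/5.
Numerically: E[X] ≈ 3.2.

E[X] = 125 · (2/5)^{4} = 16/5 ≈ 3.2.


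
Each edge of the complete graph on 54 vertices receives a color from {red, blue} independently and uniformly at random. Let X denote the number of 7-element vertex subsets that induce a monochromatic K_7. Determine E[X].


Let X = Σ_S X_S over the C(54, 7) = 177100560 subsets S of size 7, where X_S = 1 if the K_7 on S is monochromatic.
For a fixed S, the K_7 on S has C(7, 2) = 21 edges. P[all 21 edges red] = (1/2)^21, and likewise for blue, so P[monochromatic] = 2·(1/2)^21 = 2^{1 − 21} = 1/1048576.
By linearity of expectation: E[X] = C(54, 7) · 2^{1 − 21} = 177100560 · 1/1048576 = 11068785/65536.
Numerically: E[X] ≈ 168.896255.

E[X] = C(54,7)·2^(1−C(7,2)) = 11068785/65536 ≈ 168.896255.


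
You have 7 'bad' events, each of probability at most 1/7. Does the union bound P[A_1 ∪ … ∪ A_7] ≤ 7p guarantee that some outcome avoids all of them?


Union bound: P[∪_{i=1}^{7} A_i] ≤ Σ_i P[A_i] ≤ 7·p = 7·(1/7) = 1.
Numerically: 1 ≈ 1.00000.
Is 1 < 1? NO.
Since the bound 1 is ≥ 1, the union bound is uninformative here; it does NOT by itself certify existence.

7·p = 1 ≈ 1.00000; existence NOT certified by the union bound.


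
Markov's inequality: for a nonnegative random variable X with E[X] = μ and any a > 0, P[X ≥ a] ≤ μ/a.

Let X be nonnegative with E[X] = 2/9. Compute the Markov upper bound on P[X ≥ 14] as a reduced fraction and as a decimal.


μ = E[X] = 2/9, a = 14.
Markov: P[X ≥ 14] ≤ μ/a = (2/9)/14 = 1/63.
Numerically: ≈ 0.015873.
(Since a = 14 > μ = 0.222222, the bound 1/63 is < 1 and informative.)

P[X ≥ 14] ≤ 1/63 ≈ 0.015873.


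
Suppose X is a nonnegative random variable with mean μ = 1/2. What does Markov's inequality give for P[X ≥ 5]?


μ = E[X] = 1/2, a = 5.
Markov: P[X ≥ 5] ≤ μ/a = (1/2)/5 = 1/10.
Numerically: ≈ 0.100000.
(Since a = 5 > μ = 0.500000, the bound 1/10 is < 1 and informative.)

P[X ≥ 5] ≤ 1/10 ≈ 0.100000.


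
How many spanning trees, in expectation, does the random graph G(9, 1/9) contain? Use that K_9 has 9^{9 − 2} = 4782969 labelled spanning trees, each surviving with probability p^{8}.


K_9 has 9^{9 − 2} = 4782969 labelled spanning trees.
For each such spanning tree H, let X_H = 1 if all 8 edges of H are present in G. Then P[X_H = 1] = p^{8} = (1/9)^{8} = 1/43046721.
By linearity: E[X] = Σ_H E[X_H] = 4782969 · p^{8} = 4782969 · 1/43046721 = 1/9.
Numerically: E[X] ≈ 0.111111.

E[X] = 4782969 · (1/9)^{8} = 1/9 ≈ 0.111111.


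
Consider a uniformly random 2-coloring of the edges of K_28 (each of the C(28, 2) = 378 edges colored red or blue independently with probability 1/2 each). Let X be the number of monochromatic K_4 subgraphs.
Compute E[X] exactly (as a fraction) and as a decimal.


Let X = Σ_S X_S over the C(28, 4) = 20475 subsets S of size 4, where X_S = 1 if the K_4 on S is monochromatic.
For a fixed S, the K_4 on S has C(4, 2) = 6 edges. P[all 6 edges red] = (1/2)^6, and likewise for blue, so P[monochromatic] = 2·(1/2)^6 = 2^{1 − 6} = 1/32.
Summing: E[X] = C(28, 4) · 2^{1 − 6} = 20475 · 1/32 = 20475/32.
Numerically: E[X] ≈ 639.8438.

E[X] = C(28,4)·2^(1−C(4,2)) = 20475/32 ≈ 639.8438.


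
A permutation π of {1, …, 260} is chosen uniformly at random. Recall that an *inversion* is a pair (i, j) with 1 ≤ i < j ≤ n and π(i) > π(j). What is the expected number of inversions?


Write X = Σ X_I over the C(260, 2) = 33670 pairs i < j, with X_I the indicator of one inversion.
There are 33670 indicators.
For each fixed pair i < j, the values π(i) and π(j) are two distinct elements of {1, …, 260} in uniformly random order; by symmetry P[π(i) > π(j)] = 1/2.
By linearity: E[X] = 33670 · (1/2) = C(260, 2) · (1/2) = 33670/2 = 16835 ≈ 16835.000000.

E[X] = 16835 = 16835.000000.


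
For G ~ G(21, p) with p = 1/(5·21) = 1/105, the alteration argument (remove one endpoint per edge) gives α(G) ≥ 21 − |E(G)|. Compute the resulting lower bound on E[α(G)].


E[|E(G)|] = C(21, 2)·p = 210 · (1/105) = 2.
E[α(G)] ≥ n − E[|E(G)|] = 21 − 2 = 19.
Numerically: ≈ 19.000000.
(This is only a lower bound; the true E[α(G)] may be larger.)

E[α(G)] ≥ 19 ≈ 19.000000.


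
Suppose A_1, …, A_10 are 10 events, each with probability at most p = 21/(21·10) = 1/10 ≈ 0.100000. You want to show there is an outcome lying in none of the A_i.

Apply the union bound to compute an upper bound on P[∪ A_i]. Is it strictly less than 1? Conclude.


Union bound: P[∪_{i=1}^{10} A_i] ≤ Σ_i P[A_i] ≤ 10·p = 10·(1/10) = 1.
Numerically: 1 ≈ 1.000000.
Is 1 < 1? NO.
Since the bound 1 is ≥ 1, the union bound is uninformative here; it does NOT by itself certify existence.

10·p = 1 ≈ 1.000000; existence NOT certified by the union bound.


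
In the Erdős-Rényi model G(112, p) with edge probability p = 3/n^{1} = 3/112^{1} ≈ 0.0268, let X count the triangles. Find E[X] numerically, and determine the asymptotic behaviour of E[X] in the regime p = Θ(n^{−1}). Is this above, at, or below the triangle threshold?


Number of potential triangles: C(112, 3) = 227920.
Each occurs with probability p³ ≈ (0.0268)³ ≈ 1.92181e-05.
By linearity: E[X] = C(112, 3)·p³ ≈ 227920 · 1.92181e-05 ≈ 4.380.
Here α = 1, so p = 3/n is exactly at the triangle threshold p ~ 1/n. Asymptotically E[X] → c³/6 = 3³/6 = 9/2 ≈ 4.500, a bounded constant. In this regime the triangle count is asymptotically Poisson(c³/6).

E[X] ≈ 4.380; in regime p = Θ(1/n^{1}) E[X] stays bounded (at the triangle threshold p ~ 1/n).


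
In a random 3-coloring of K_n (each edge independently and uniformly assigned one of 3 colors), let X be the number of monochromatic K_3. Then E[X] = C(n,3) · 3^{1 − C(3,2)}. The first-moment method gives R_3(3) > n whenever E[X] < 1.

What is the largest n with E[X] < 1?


We need C(n, 3) · 3^{1 − 3} < 1, i.e. C(n, 3) < 3^{3 − 1} = 9.
Check values of n near the boundary:
  n = 3: C(3, 3) = 1; 1 < 9? YES
  n = 4: C(4, 3) = 4; 4 < 9? YES
  n = 5: C(5, 3) = 10; 10 < 9? NO
  n = 6: C(6, 3) = 20; 20 < 9? NO
  n = 7: C(7, 3) = 35; 35 < 9? NO
The largest n with C(n, 3) < 9 is n = 4 (where E[X] = 4/9 ≈ 0.444444). Hence R_3(3) > 4, i.e. R_3(3) ≥ 5.

Largest n = 4; hence R_3(3) > 4.


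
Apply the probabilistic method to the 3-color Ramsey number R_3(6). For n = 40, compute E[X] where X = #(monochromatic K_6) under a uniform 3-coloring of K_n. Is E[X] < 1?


E[X] = C(40, 6) · 3^{1 − 15} = 3838380 · 3^{−14} = 3838380/4782969.
As a reduced fraction: E[X] = 1279460/1594323 ≈ 0.80251.
Is E[X] < 1? YES.
Since E[X] < 1, there exists a 3-coloring of K_{40} with no monochromatic K_6; hence R_3(6) > 40.

E[X] = 1279460/1594323 ≈ 0.80251; E[X] < 1, so R_3(6) > 40.


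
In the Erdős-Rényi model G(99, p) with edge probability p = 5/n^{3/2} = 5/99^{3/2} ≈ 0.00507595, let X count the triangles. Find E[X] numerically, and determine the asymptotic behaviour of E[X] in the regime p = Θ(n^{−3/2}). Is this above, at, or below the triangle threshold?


Number of potential triangles: C(99, 3) = 156849.
Each occurs with probability p³ ≈ (0.00507595)³ ≈ 1.30783103e-07.
By linearity: E[X] = C(99, 3)·p³ ≈ 156849 · 1.30783103e-07 ≈ 0.020513.
Since α = 3/2 > 1, p = c/n^{3/2} = o(1/n) is below the triangle threshold p ~ 1/n. Asymptotically E[X] ~ (c³/6)·n^{3(1−α)} = (5³/6)·n^{-1.5} → 0, so by Markov's inequality G has no triangles w.h.p.

E[X] ≈ 0.020513; in regime p = Θ(1/n^{3/2}) E[X] tends to 0 (below the triangle threshold p ~ 1/n).


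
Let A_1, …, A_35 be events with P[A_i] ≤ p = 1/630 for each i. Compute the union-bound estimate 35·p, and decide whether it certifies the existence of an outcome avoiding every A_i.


Union bound: P[∪_{i=1}^{35} A_i] ≤ Σ_i P[A_i] ≤ 35·p = 35·(1/630) = 1/18.
Numerically: 1/18 ≈ 0.055556.
Is 1/18 < 1? YES.
Since P[∪ A_i] ≤ 1/18 < 1, the complement has P[∩ A_i^c] ≥ 1 − 1/18 = 17/18 > 0, so some outcome avoids every A_i.

35·p = 1/18 ≈ 0.055556; existence CERTIFIED by the union bound.


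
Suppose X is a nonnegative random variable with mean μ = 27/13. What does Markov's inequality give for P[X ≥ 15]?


μ = E[X] = 27/13, a = 15.
Markov: P[X ≥ 15] ≤ μ/a = (27/13)/15 = 9/65.
Numerically: ≈ 0.138462.
(Since a = 15 > μ = 2.076923, the bound 9/65 is < 1 and informative.)

P[X ≥ 15] ≤ 9/65 ≈ 0.138462.


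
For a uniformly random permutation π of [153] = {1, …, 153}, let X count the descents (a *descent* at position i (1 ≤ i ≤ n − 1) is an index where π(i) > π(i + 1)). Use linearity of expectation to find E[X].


Write X = Σ X_I over i = 1, …, 152, with X_I the indicator of one descent.
There are 152 indicators.
For each fixed i, the pair (π(i), π(i+1)) is a uniformly random ordered pair of distinct values from {1, …, 153}; by symmetry P[π(i) > π(i+1)] = 1/2.
By linearity: E[X] = 152 · (1/2) = (153 − 1) · (1/2) = 76 ≈ 76.00000.

E[X] = 76 = 76.00000.


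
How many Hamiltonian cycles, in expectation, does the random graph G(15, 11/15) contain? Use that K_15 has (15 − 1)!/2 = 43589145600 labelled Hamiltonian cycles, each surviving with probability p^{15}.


K_15 has (15 − 1)!/2 = 43589145600 labelled Hamiltonian cycles.
For each such Hamiltonian cycle H, let X_H = 1 if all 15 edges of H are present in G. Then P[X_H = 1] = p^{15} = (11/15)^{15} = 4177248169415651/437893890380859375.
By linearity: E[X] = Σ_H E[X_H] = 43589145600 · p^{15} = 43589145600 · 4177248169415651/437893890380859375 = 29972457393249757754368/72081298828125.
Numerically: E[X] ≈ 4.15815e+08.

E[X] = 43589145600 · (11/15)^{15} = 29972457393249757754368/72081298828125 ≈ 4.15815e+08.


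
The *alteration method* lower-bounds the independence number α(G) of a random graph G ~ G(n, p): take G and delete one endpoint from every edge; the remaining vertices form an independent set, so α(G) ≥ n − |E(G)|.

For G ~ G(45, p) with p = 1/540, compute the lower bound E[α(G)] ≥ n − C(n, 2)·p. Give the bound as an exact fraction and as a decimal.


E[|E(G)|] = C(45, 2)·p = 990 · (1/540) = 11/6.
E[α(G)] ≥ n − E[|E(G)|] = 45 − 11/6 = 259/6.
Numerically: ≈ 43.166667.
(This is only a lower bound; the true E[α(G)] may be larger.)

E[α(G)] ≥ 259/6 ≈ 43.166667.


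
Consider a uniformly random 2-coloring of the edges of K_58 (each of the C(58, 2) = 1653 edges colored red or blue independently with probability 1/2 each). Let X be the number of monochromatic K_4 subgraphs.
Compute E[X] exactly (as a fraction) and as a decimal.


Let X = Σ_S X_S over the C(58, 4) = 424270 subsets S of size 4, where X_S = 1 if the K_4 on S is monochromatic.
For a fixed S, the K_4 on S has C(4, 2) = 6 edges. P[all 6 edges red] = (1/2)^6, and likewise for blue, so P[monochromatic] = 2·(1/2)^6 = 2^{1 − 6} = 1/32.
Summing: E[X] = C(58, 4) · 2^{1 − 6} = 424270 · 1/32 = 212135/16.
Numerically: E[X] ≈ 13258.4375.

E[X] = C(58,4)·2^(1−C(4,2)) = 212135/16 ≈ 13258.4375.


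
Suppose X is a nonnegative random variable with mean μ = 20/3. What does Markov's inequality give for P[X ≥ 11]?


μ = E[X] = 20/3, a = 11.
Markov: P[X ≥ 11] ≤ μ/a = (20/3)/11 = 20/33.
Numerically: ≈ 0.606061.
(Since a = 11 > μ = 6.666667, the bound 20/33 is < 1 and informative.)

P[X ≥ 11] ≤ 20/33 ≈ 0.606061.


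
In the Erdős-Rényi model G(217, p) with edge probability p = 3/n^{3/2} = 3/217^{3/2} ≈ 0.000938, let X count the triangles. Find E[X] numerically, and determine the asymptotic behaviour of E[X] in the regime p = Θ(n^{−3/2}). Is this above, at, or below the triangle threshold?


Number of potential triangles: C(217, 3) = 1679580.
Each occurs with probability p³ ≈ (0.000938)³ ≈ 8.26599e-10.
By linearity: E[X] = C(217, 3)·p³ ≈ 1679580 · 8.26599e-10 ≈ 0.001.
Since α = 3/2 > 1, p = c/n^{3/2} = o(1/n) is below the triangle threshold p ~ 1/n. Asymptotically E[X] ~ (c³/6)·n^{3(1−α)} = (3³/6)·n^{-1.5} → 0, so by Markov's inequality G has no triangles w.h.p.

E[X] ≈ 0.001; in regime p = Θ(1/n^{3/2}) E[X] tends to 0 (below the triangle threshold p ~ 1/n).


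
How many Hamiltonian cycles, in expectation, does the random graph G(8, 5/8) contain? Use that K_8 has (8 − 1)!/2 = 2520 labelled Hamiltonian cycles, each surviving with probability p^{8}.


K_8 has (8 − 1)!/2 = 2520 labelled Hamiltonian cycles.
For each such Hamiltonian cycle H, let X_H = 1 if all 8 edges of H are present in G. Then P[X_H = 1] = p^{8} = (5/8)^{8} = 390625/16777216.
By linearity of expectation: E[X] = Σ_H E[X_H] = 2520 · p^{8} = 2520 · 390625/16777216 = 123046875/2097152.
Numerically: E[X] ≈ 58.7.

E[X] = 2520 · (5/8)^{8} = 123046875/2097152 ≈ 58.7.


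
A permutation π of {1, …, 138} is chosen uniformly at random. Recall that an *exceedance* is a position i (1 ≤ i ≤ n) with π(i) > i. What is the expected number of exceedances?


Write X = Σ_{i=1}^{138} X_i, where X_i = 1_{π(i) > i}.
For each fixed i, π(i) is uniform over {1, …, 138} (marginal of a uniform permutation), so P[π(i) > i] = (n − i)/n. Summing: Σ_{i=1}^{138} (n − i)/n = (0 + 1 + … + 137)/138 = 138(138 − 1)/(2·138) = (138 − 1)/2.
Hence E[X] = Σ_{i=1}^{138} (138 − i)/138 = 137/2 ≈ 68.50000.

E[X] = 137/2 = 68.50000.


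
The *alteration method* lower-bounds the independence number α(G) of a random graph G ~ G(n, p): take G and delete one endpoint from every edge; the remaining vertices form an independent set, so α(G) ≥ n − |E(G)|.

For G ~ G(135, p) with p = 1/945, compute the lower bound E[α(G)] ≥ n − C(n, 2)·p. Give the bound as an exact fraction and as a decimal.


E[|E(G)|] = C(135, 2)·p = 9045 · (1/945) = 67/7.
E[α(G)] ≥ n − E[|E(G)|] = 135 − 67/7 = 878/7.
Numerically: ≈ 125.429.
(This is only a lower bound; the true E[α(G)] may be larger.)

E[α(G)] ≥ 878/7 ≈ 125.429.


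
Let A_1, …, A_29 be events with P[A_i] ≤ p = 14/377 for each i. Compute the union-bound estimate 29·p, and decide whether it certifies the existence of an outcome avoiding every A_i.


Union bound: P[∪_{i=1}^{29} A_i] ≤ Σ_i P[A_i] ≤ 29·p = 29·(14/377) = 14/13.
Numerically: 14/13 ≈ 1.076923.
Is 14/13 < 1? NO.
Since the bound 14/13 is ≥ 1, the union bound is uninformative here; it does NOT by itself certify existence.

29·p = 14/13 ≈ 1.076923; existence NOT certified by the union bound.


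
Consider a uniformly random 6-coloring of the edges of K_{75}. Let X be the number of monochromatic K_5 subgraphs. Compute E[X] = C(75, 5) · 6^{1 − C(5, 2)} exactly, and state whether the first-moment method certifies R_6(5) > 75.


E[X] = C(75, 5) · 6^{1 − 10} = 17259390 · 6^{−9} = 17259390/10077696.
As a reduced fraction: E[X] = 958855/559872 ≈ 1.71263.
Is E[X] < 1? NO.
Since E[X] ≥ 1, the first-moment bound is inconclusive at n = 75; it does NOT by itself certify R_6(5) > 75.

E[X] = 958855/559872 ≈ 1.71263; E[X] ≥ 1; first-moment method inconclusive here.


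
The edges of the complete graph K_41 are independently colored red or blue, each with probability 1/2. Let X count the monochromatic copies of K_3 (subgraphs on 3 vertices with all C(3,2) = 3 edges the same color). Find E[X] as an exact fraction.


Let X = Σ_S X_S over the C(41, 3) = 10660 subsets S of size 3, where X_S = 1 if the K_3 on S is monochromatic.
For a fixed S, the K_3 on S has C(3, 2) = 3 edges. P[all 3 edges red] = (1/2)^3, and likewise for blue, so P[monochromatic] = 2·(1/2)^3 = 2^{1 − 3} = 1/4.
By linearity of expectation: E[X] = C(41, 3) · 2^{1 − 3} = 10660 · 1/4 = 2665.
Numerically: E[X] ≈ 2665.0000.

E[X] = C(41,3)·2^(1−C(3,2)) = 2665 ≈ 2665.0000.


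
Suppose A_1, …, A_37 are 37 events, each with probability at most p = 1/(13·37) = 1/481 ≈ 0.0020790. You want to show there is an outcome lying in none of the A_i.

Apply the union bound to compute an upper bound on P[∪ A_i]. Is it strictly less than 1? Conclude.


Union bound: P[∪_{i=1}^{37} A_i] ≤ Σ_i P[A_i] ≤ 37·p = 37·(1/481) = 1/13.
Numerically: 1/13 ≈ 0.0769231.
Is 1/13 < 1? YES.
Since P[∪ A_i] ≤ 1/13 < 1, the complement has P[∩ A_i^c] ≥ 1 − 1/13 = 12/13 > 0, so some outcome avoids every A_i.

37·p = 1/13 ≈ 0.0769231; existence CERTIFIED by the union bound.


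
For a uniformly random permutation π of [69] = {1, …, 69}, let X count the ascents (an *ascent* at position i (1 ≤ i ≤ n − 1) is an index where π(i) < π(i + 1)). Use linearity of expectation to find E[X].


Write X = Σ X_I over i = 1, …, 68, with X_I the indicator of one ascent.
There are 68 indicators.
For each fixed i, the pair (π(i), π(i+1)) is a uniformly random ordered pair of distinct values from {1, …, 69}; by symmetry P[π(i) < π(i+1)] = 1/2.
By linearity: E[X] = 68 · (1/2) = (69 − 1) · (1/2) = 34 ≈ 34.0000.

E[X] = 34 = 34.0000.


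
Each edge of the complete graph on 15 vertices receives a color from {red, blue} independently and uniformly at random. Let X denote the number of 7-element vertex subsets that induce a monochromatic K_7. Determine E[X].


Let X = Σ_S X_S over the C(15, 7) = 6435 subsets S of size 7, where X_S = 1 if the K_7 on S is monochromatic.
For a fixed S, the K_7 on S has C(7, 2) = 21 edges. P[all 21 edges red] = (1/2)^21, and likewise for blue, so P[monochromatic] = 2·(1/2)^21 = 2^{1 − 21} = 1/1048576.
By linearity: E[X] = C(15, 7) · 2^{1 − 21} = 6435 · 1/1048576 = 6435/1048576.
Numerically: E[X] ≈ 0.006137.

E[X] = C(15,7)·2^(1−C(7,2)) = 6435/1048576 ≈ 0.006137.


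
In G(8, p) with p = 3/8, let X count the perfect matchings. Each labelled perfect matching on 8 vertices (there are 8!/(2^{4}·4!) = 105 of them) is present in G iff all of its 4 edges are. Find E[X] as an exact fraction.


K_8 has 8!/(2^{4}·4!) = 105 labelled perfect matchings.
For each such perfect matching H, let X_H = 1 if all 4 edges of H are present in G. Then P[X_H = 1] = p^{4} = (3/8)^{4} = 81/4096.
By linearity of expectation: E[X] = Σ_H E[X_H] = 105 · p^{4} = 105 · 81/4096 = 8505/4096.
Numerically: E[X] ≈ 2.08.

E[X] = 105 · (3/8)^{4} = 8505/4096 ≈ 2.08.


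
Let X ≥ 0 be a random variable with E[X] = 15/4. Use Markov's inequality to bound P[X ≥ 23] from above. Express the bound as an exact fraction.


μ = E[X] = 15/4, a = 23.
Markov: P[X ≥ 23] ≤ μ/a = (15/4)/23 = 15/92.
Numerically: ≈ 0.16304.
(Since a = 23 > μ = 3.75000, the bound 15/92 is < 1 and informative.)

P[X ≥ 23] ≤ 15/92 ≈ 0.16304.


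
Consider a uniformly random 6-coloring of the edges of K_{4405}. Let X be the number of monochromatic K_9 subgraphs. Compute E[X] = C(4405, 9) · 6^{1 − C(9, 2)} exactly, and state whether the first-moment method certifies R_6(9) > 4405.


E[X] = C(4405, 9) · 6^{1 − 36} = 1706862792900636302463627150 · 6^{−35} = 1706862792900636302463627150/1719070799748422591028658176.
As a reduced fraction: E[X] = 284477132150106050410604525/286511799958070431838109696 ≈ 0.9929.
Is E[X] < 1? YES.
Since E[X] < 1, there exists a 6-coloring of K_{4405} with no monochromatic K_9; hence R_6(9) > 4405.

E[X] = 284477132150106050410604525/286511799958070431838109696 ≈ 0.9929; E[X] < 1, so R_6(9) > 4405.


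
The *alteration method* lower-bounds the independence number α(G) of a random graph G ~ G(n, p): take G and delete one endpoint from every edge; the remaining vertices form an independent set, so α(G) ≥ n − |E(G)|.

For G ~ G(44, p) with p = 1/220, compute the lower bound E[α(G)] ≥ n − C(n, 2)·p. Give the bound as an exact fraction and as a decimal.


E[|E(G)|] = C(44, 2)·p = 946 · (1/220) = 43/10.
E[α(G)] ≥ n − E[|E(G)|] = 44 − 43/10 = 397/10.
Numerically: ≈ 39.700.
(This is only a lower bound; the true E[α(G)] may be larger.)

E[α(G)] ≥ 397/10 ≈ 39.700.


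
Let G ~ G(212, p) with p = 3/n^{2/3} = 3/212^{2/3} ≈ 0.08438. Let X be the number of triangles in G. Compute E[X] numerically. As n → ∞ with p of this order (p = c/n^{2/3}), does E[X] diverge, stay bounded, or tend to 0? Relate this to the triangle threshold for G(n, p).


Number of potential triangles: C(212, 3) = 1565620.
Each occurs with probability p³ ≈ (0.08438)³ ≈ 6.007476e-04.
By linearity: E[X] = C(212, 3)·p³ ≈ 1565620 · 6.007476e-04 ≈ 940.5425.
Since α = 2/3 < 1, p = c/n^{2/3} ≫ 1/n is above the triangle threshold p ~ 1/n. Asymptotically E[X] ~ (c³/6)·n^{3(1−α)} = (3³/6)·n^{1} → ∞; triangles are abundant w.h.p.

E[X] ≈ 940.5425; in regime p = Θ(1/n^{2/3}) E[X] diverges (above the triangle threshold p ~ 1/n).


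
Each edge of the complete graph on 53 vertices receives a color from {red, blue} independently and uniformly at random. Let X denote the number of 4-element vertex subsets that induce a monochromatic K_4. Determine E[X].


Let X = Σ_S X_S over the C(53, 4) = 292825 subsets S of size 4, where X_S = 1 if the K_4 on S is monochromatic.
For a fixed S, the K_4 on S has C(4, 2) = 6 edges. P[all 6 edges red] = (1/2)^6, and likewise for blue, so P[monochromatic] = 2·(1/2)^6 = 2^{1 − 6} = 1/32.
By linearity of expectation: E[X] = C(53, 4) · 2^{1 − 6} = 292825 · 1/32 = 292825/32.
Numerically: E[X] ≈ 9150.78125.

E[X] = C(53,4)·2^(1−C(4,2)) = 292825/32 ≈ 9150.78125.


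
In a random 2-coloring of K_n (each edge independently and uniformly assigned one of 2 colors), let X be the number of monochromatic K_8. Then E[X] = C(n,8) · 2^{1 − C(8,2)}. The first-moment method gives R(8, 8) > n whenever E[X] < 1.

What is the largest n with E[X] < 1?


We need C(n, 8) · 2^{1 − 28} < 1, i.e. C(n, 8) < 2^{28 − 1} = 134217728.
Check values of n near the boundary:
  n = 37: C(37, 8) = 38608020; 38608020 < 134217728? YES
  n = 38: C(38, 8) = 48903492; 48903492 < 134217728? YES
  n = 39: C(39, 8) = 61523748; 61523748 < 134217728? YES
  n = 40: C(40, 8) = 76904685; 76904685 < 134217728? YES
  n = 41: C(41, 8) = 95548245; 95548245 < 134217728? YES
  n = 42: C(42, 8) = 118030185; 118030185 < 134217728? YES
  n = 43: C(43, 8) = 145008513; 145008513 < 134217728? NO
The largest n with C(n, 8) < 134217728 is n = 42 (where E[X] = 118030185/134217728 ≈ 0.879393). Hence R(8, 8) > 42, i.e. R(8, 8) ≥ 43.

Largest n = 42; hence R(8, 8) > 42.


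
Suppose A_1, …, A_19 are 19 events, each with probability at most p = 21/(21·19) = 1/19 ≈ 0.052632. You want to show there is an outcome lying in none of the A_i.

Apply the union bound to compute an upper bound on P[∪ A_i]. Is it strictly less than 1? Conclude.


Union bound: P[∪_{i=1}^{19} A_i] ≤ Σ_i P[A_i] ≤ 19·p = 19·(1/19) = 1.
Numerically: 1 ≈ 1.000000.
Is 1 < 1? NO.
Since the bound 1 is ≥ 1, the union bound is uninformative here; it does NOT by itself certify existence.

19·p = 1 ≈ 1.000000; existence NOT certified by the union bound.


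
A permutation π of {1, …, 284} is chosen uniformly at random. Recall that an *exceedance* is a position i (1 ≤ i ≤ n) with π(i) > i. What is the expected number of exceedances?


Write X = Σ_{i=1}^{284} X_i, where X_i = 1_{π(i) > i}.
For each fixed i, π(i) is uniform over {1, …, 284} (marginal of a uniform permutation), so P[π(i) > i] = (n − i)/n. Summing: Σ_{i=1}^{284} (n − i)/n = (0 + 1 + … + 283)/284 = 284(284 − 1)/(2·284) = (284 − 1)/2.
Hence E[X] = Σ_{i=1}^{284} (284 − i)/284 = 283/2 ≈ 141.50000.

E[X] = 283/2 = 141.50000.


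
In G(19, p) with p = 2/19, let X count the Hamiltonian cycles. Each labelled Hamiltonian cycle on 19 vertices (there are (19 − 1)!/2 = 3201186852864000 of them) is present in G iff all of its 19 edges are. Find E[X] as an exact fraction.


K_19 has (19 − 1)!/2 = 3201186852864000 labelled Hamiltonian cycles.
For each such Hamiltonian cycle H, let X_H = 1 if all 19 edges of H are present in G. Then P[X_H = 1] = p^{19} = (2/19)^{19} = 524288/1978419655660313589123979.
By linearity: E[X] = Σ_H E[X_H] = 3201186852864000 · p^{19} = 3201186852864000 · 524288/1978419655660313589123979 = 1678343852714360832000/1978419655660313589123979.
Numerically: E[X] ≈ 0.00084833.

E[X] = 3201186852864000 · (2/19)^{19} = 1678343852714360832000/1978419655660313589123979 ≈ 0.00084833.


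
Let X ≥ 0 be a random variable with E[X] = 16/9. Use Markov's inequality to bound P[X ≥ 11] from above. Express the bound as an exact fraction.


μ = E[X] = 16/9, a = 11.
Markov: P[X ≥ 11] ≤ μ/a = (16/9)/11 = 16/99.
Numerically: ≈ 0.1616.
(Since a = 11 > μ = 1.7778, the bound 16/99 is < 1 and informative.)

P[X ≥ 11] ≤ 16/99 ≈ 0.1616.


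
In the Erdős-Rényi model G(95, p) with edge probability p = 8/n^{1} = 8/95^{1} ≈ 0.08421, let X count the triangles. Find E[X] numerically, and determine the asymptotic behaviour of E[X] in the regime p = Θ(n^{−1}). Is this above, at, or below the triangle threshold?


Number of potential triangles: C(95, 3) = 138415.
Each occurs with probability p³ ≈ (0.08421)³ ≈ 5.971716e-04.
By linearity: E[X] = C(95, 3)·p³ ≈ 138415 · 5.971716e-04 ≈ 82.6575.
Here α = 1, so p = 8/n is exactly at the triangle threshold p ~ 1/n. Asymptotically E[X] → c³/6 = 8³/6 = 256/3 ≈ 85.3333, a bounded constant. In this regime the triangle count is asymptotically Poisson(c³/6).

E[X] ≈ 82.6575; in regime p = Θ(1/n^{1}) E[X] stays bounded (at the triangle threshold p ~ 1/n).


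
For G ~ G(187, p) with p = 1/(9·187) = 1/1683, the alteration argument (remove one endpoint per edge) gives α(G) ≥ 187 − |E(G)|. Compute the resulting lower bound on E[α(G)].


E[|E(G)|] = C(187, 2)·p = 17391 · (1/1683) = 31/3.
E[α(G)] ≥ n − E[|E(G)|] = 187 − 31/3 = 530/3.
Numerically: ≈ 176.66667.
(This is only a lower bound; the true E[α(G)] may be larger.)

E[α(G)] ≥ 530/3 ≈ 176.66667.


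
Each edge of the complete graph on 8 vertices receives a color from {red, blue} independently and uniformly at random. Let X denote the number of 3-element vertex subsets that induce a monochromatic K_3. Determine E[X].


Let X = Σ_S X_S over the C(8, 3) = 56 subsets S of size 3, where X_S = 1 if the K_3 on S is monochromatic.
For a fixed S, the K_3 on S has C(3, 2) = 3 edges. P[all 3 edges red] = (1/2)^3, and likewise for blue, so P[monochromatic] = 2·(1/2)^3 = 2^{1 − 3} = 1/4.
Summing: E[X] = C(8, 3) · 2^{1 − 3} = 56 · 1/4 = 14.
Numerically: E[X] ≈ 14.0000.

E[X] = C(8,3)·2^(1−C(3,2)) = 14 ≈ 14.0000.


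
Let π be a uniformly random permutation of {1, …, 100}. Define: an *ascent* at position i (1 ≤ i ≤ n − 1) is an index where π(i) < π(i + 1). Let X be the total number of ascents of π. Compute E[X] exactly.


Write X = Σ X_I over i = 1, …, 99, with X_I the indicator of one ascent.
There are 99 indicators.
For each fixed i, the pair (π(i), π(i+1)) is a uniformly random ordered pair of distinct values from {1, …, 100}; by symmetry P[π(i) < π(i+1)] = 1/2.
By linearity: E[X] = 99 · (1/2) = (100 − 1) · (1/2) = 99/2 ≈ 49.50000.

E[X] = 99/2 = 49.50000.


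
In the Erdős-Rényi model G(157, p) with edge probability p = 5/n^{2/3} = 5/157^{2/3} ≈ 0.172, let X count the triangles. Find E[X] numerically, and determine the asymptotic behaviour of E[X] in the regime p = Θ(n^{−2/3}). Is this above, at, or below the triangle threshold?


Number of potential triangles: C(157, 3) = 632710.
Each occurs with probability p³ ≈ (0.172)³ ≈ 5.07120e-03.
By linearity: E[X] = C(157, 3)·p³ ≈ 632710 · 5.07120e-03 ≈ 3208.599.
Since α = 2/3 < 1, p = c/n^{2/3} ≫ 1/n is above the triangle threshold p ~ 1/n. Asymptotically E[X] ~ (c³/6)·n^{3(1−α)} = (5³/6)·n^{1} → ∞; triangles are abundant w.h.p.

E[X] ≈ 3208.599; in regime p = Θ(1/n^{2/3}) E[X] diverges (above the triangle threshold p ~ 1/n).


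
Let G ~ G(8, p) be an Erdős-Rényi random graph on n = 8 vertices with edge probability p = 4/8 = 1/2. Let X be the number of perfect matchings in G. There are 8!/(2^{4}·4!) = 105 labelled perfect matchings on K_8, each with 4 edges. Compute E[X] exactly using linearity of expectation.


K_8 has 8!/(2^{4}·4!) = 105 labelled perfect matchings.
For each such perfect matching H, let X_H = 1 if all 4 edges of H are present in G. Then P[X_H = 1] = p^{4} = (1/2)^{4} = 1/16.
By linearity of expectation: E[X] = Σ_H E[X_H] = 105 · p^{4} = 105 · 1/16 = 105/16.
Numerically: E[X] ≈ 6.562.

E[X] = 105 · (1/2)^{4} = 105/16 ≈ 6.562.


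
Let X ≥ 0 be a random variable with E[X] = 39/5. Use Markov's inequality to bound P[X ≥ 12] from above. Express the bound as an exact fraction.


μ = E[X] = 39/5, a = 12.
Markov: P[X ≥ 12] ≤ μ/a = (39/5)/12 = 13/20.
Numerically: ≈ 0.650.
(Since a = 12 > μ = 7.800, the bound 13/20 is < 1 and informative.)

P[X ≥ 12] ≤ 13/20 ≈ 0.650.


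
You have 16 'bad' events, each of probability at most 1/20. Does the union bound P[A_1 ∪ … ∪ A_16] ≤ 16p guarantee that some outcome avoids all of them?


Union bound: P[∪_{i=1}^{16} A_i] ≤ Σ_i P[A_i] ≤ 16·p = 16·(1/20) = 4/5.
Numerically: 4/5 ≈ 0.800000.
Is 4/5 < 1? YES.
Since P[∪ A_i] ≤ 4/5 < 1, the complement has P[∩ A_i^c] ≥ 1 − 4/5 = 1/5 > 0, so some outcome avoids every A_i.

16·p = 4/5 ≈ 0.800000; existence CERTIFIED by the union bound.
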